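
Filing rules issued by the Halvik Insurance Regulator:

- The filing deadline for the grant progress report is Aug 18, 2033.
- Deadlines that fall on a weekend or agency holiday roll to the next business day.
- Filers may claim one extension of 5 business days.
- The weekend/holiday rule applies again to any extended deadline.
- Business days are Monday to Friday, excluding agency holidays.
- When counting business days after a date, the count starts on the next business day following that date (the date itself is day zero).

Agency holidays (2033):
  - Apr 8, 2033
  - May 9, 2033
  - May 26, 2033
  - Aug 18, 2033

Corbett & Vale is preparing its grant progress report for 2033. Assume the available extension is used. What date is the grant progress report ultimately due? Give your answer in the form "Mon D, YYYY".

The stated deadline is Aug 18, 2033.
Because Aug 18, 2033 is a listed holiday, the deadline becomes Aug 19, 2033 (Friday).
Applying the 5-business-day extension: 5 business days after Aug 19, 2033 is Aug 26, 2033.
Aug 26, 2033 is a Friday and not a listed holiday, so it stands.
Deadline: Aug 26, 2033.

Aug 26, 2033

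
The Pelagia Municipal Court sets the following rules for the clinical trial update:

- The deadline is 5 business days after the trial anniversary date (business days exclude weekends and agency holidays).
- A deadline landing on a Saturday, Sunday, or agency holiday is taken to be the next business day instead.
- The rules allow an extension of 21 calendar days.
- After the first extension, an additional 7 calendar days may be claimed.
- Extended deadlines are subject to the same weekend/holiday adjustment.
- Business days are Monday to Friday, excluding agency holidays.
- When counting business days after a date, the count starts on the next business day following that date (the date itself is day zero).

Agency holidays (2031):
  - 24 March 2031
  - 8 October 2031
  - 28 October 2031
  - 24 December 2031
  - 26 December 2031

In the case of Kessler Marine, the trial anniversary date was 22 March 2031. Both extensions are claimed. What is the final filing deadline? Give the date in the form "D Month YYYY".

Counting 5 business days after 22 March 2031 (skipping weekends and listed holidays) reaches 31 March 2031.
Since 31 March 2031 is a Monday and not a holiday, the date is unchanged.
The 21-calendar-day extension moves the deadline from 31 March 2031 to 21 April 2031.
Since 21 April 2031 is a Monday and not a holiday, the date is unchanged.
Applying the 7-calendar-day extension: 21 April 2031 + 7 days = 28 April 2031.
28 April 2031 falls on a Monday, which is a business day, so no adjustment is needed.
Final deadline: 28 April 2031.

28 April 2031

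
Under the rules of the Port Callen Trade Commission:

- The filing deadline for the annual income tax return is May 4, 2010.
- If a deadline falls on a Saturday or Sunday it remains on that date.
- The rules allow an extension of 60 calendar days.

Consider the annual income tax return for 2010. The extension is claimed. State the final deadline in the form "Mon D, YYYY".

The stated deadline is May 4, 2010.
No adjustment is made for weekends or holidays, so May 4, 2010 stands.
Add the 60 calendar-day extension to May 4, 2010: Jul 3, 2010.
Jul 3, 2010 falls on a Saturday. The rules make no weekend/holiday allowance, so it remains Jul 3, 2010.
Final deadline: Jul 3, 2010.

Jul 3, 2010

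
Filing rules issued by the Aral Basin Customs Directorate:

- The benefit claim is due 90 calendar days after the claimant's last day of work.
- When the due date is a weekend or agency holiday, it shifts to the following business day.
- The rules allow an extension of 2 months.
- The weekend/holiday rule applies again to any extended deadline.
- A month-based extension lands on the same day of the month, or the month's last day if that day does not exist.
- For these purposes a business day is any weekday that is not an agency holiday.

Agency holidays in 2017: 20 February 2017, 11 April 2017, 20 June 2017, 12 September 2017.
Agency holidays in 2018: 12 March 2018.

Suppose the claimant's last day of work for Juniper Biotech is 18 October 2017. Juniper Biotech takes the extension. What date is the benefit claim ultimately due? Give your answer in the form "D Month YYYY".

Adding 90 calendar days to 18 October 2017 gives 16 January 2018.
16 January 2018 falls on a Tuesday, which is a business day, so no adjustment is needed.
The 2 months extension carries 16 January 2018 to 16 March 2018.
16 March 2018 falls on a Friday, which is a business day, so no adjustment is needed.
The final due date is 16 March 2018.

16 March 2018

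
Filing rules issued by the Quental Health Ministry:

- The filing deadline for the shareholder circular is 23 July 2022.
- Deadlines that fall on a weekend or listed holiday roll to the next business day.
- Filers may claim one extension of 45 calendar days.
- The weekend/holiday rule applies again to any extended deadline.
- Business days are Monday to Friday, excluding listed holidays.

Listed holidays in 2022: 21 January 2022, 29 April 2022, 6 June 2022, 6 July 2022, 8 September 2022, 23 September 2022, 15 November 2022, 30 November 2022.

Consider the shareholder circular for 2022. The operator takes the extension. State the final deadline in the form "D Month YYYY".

The stated deadline is 23 July 2022.
Because 23 July 2022 is a Saturday, the deadline becomes 25 July 2022 (Monday).
Applying the 45-calendar-day extension: 25 July 2022 + 45 days = 8 September 2022.
8 September 2022 is a listed holiday; the next business day is 9 September 2022 (Friday).
Final deadline: 9 September 2022.

9 September 2022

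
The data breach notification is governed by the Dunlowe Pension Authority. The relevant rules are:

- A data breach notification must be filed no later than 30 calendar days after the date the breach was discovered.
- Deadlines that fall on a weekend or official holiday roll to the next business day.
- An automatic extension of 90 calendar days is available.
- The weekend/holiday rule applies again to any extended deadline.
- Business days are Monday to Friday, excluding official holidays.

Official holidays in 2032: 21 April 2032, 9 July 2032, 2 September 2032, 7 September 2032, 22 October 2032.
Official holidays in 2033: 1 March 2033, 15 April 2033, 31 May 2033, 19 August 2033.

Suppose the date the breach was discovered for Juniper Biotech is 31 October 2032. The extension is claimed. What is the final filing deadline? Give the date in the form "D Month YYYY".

28 February 2033

Adding 30 calendar days to 31 October 2032 gives 30 November 2032.
30 November 2032 falls on a Tuesday, which is a business day, so no adjustment is needed.
Applying the 90-calendar-day extension: 30 November 2032 + 90 days = 28 February 2033.
28 February 2033 is a Monday and not a listed holiday, so it stands.
The final due date is 28 February 2033.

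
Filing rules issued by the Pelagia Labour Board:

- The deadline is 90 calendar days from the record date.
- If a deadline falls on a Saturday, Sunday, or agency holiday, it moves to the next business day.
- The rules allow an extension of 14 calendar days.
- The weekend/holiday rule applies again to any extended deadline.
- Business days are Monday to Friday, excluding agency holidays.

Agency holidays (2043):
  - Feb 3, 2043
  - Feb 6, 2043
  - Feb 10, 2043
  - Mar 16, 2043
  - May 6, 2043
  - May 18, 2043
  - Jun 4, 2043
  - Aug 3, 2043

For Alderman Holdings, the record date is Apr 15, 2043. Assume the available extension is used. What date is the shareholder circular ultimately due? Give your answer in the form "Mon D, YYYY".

Trigger date Apr 15, 2043 + 90 calendar days = Jul 14, 2043.
Jul 14, 2043 is a Tuesday and not a listed holiday, so it stands.
Add the 14 calendar-day extension to Jul 14, 2043: Jul 28, 2043.
Since Jul 28, 2043 is a Tuesday and not a holiday, the date is unchanged.
The final due date is Jul 28, 2043.

Jul 28, 2043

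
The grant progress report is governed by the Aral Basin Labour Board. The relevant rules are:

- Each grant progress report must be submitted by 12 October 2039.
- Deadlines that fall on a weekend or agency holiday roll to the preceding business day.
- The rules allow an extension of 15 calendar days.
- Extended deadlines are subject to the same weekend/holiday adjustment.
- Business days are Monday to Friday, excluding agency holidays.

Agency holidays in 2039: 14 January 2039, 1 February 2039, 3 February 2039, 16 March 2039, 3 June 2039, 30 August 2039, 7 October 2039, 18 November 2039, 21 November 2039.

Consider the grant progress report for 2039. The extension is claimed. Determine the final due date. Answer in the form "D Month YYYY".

27 October 2039

The statutory due date is 12 October 2039.
12 October 2039 (Wednesday) is already a business day.
Add the 15 calendar-day extension to 12 October 2039: 27 October 2039.
Since 27 October 2039 is a Thursday and not a holiday, the date is unchanged.
The final due date is 27 October 2039.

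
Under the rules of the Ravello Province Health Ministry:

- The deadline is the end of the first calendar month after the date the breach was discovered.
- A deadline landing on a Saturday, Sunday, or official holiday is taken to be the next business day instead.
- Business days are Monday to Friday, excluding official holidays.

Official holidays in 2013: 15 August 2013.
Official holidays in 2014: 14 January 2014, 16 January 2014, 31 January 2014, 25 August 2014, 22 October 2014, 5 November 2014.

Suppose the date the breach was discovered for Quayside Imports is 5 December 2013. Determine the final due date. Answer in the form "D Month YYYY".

3 February 2014

1 month after 5 December 2013 falls in January 2014; the last day of that month is 31 January 2014.
Because 31 January 2014 is a listed holiday, the deadline becomes 3 February 2014 (Monday).
Deadline: 3 February 2014.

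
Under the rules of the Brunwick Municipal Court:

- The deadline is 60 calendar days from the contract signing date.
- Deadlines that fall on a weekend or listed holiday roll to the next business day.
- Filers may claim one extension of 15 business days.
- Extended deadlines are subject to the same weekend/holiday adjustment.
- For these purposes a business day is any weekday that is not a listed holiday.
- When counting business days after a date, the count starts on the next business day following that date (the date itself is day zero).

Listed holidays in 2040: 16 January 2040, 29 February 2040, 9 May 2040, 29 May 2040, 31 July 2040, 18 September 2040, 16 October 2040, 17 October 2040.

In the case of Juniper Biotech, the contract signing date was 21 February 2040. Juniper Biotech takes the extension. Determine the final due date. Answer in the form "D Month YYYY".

15 May 2040

60 calendar days after 21 February 2040 is 21 April 2040.
Because 21 April 2040 is a Saturday, the deadline becomes 23 April 2040 (Monday).
Applying the 15-business-day extension: 15 business days after 23 April 2040 is 15 May 2040.
15 May 2040 falls on a Tuesday, which is a business day, so no adjustment is needed.
So the filing is due 15 May 2040.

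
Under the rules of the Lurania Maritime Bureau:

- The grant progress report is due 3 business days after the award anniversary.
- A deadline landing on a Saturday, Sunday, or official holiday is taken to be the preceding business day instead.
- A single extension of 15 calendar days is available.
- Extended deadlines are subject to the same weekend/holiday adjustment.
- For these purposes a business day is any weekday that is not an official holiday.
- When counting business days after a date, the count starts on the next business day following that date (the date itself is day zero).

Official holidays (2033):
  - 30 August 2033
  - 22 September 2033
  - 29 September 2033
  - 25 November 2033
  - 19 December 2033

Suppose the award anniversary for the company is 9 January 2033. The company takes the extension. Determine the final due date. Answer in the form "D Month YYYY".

Counting 3 business days after 9 January 2033 (skipping weekends and listed holidays) reaches 12 January 2033.
Since 12 January 2033 is a Wednesday and not a holiday, the date is unchanged.
The 15-calendar-day extension moves the deadline from 12 January 2033 to 27 January 2033.
Since 27 January 2033 is a Thursday and not a holiday, the date is unchanged.
Final deadline: 27 January 2033.

27 January 2033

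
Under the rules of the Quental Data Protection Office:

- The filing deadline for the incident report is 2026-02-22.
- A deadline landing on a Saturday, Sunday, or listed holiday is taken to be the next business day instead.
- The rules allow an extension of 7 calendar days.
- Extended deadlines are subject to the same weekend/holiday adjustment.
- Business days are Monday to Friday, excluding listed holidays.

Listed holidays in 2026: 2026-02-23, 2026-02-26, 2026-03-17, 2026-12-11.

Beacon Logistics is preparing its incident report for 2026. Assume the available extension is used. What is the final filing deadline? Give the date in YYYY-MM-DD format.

2026-03-03

The stated deadline is 2026-02-22.
Because 2026-02-22 is a Sunday, the deadline becomes 2026-02-24 (Tuesday).
The 7-calendar-day extension moves the deadline from 2026-02-24 to 2026-03-03.
2026-03-03 falls on a Tuesday, which is a business day, so no adjustment is needed.
Final deadline: 2026-03-03.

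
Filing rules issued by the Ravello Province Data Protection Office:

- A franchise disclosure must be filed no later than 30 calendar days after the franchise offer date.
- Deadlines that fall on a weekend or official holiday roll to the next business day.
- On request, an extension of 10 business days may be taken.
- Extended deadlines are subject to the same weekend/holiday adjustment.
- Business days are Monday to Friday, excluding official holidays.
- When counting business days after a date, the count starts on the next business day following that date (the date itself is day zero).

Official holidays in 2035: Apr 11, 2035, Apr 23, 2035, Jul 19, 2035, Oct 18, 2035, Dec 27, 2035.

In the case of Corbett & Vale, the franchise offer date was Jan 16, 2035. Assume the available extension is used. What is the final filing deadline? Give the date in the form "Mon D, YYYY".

Adding 30 calendar days to Jan 16, 2035 gives Feb 15, 2035.
Feb 15, 2035 is a Thursday and not a listed holiday, so it stands.
Applying the 10-business-day extension: 10 business days after Feb 15, 2035 is Mar 1, 2035.
Since Mar 1, 2035 is a Thursday and not a holiday, the date is unchanged.
Final deadline: Mar 1, 2035.

Mar 1, 2035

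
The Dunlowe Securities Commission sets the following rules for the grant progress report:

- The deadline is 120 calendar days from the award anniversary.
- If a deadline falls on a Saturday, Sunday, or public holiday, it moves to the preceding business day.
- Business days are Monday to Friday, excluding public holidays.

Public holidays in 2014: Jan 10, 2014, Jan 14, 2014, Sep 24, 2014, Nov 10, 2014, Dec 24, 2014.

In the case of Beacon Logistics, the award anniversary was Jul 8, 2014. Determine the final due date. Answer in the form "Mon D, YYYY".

Adding 120 calendar days to Jul 8, 2014 gives Nov 5, 2014.
Since Nov 5, 2014 is a Wednesday and not a holiday, the date is unchanged.
So the filing is due Nov 5, 2014.

Nov 5, 2014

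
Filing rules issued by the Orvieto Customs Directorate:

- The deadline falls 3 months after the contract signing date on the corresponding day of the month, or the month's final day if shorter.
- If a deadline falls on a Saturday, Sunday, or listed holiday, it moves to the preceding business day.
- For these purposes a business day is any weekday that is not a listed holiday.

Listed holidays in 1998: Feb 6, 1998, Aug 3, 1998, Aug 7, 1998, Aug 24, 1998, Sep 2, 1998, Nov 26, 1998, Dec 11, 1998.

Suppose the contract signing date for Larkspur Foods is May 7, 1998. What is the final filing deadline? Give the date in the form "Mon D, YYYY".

Aug 6, 1998

3 months after May 7, 1998, on the same day of the month, is Aug 7, 1998.
Aug 7, 1998 is a listed holiday, so it moves to the preceding business day, Aug 6, 1998 (Thursday).
Final deadline: Aug 6, 1998.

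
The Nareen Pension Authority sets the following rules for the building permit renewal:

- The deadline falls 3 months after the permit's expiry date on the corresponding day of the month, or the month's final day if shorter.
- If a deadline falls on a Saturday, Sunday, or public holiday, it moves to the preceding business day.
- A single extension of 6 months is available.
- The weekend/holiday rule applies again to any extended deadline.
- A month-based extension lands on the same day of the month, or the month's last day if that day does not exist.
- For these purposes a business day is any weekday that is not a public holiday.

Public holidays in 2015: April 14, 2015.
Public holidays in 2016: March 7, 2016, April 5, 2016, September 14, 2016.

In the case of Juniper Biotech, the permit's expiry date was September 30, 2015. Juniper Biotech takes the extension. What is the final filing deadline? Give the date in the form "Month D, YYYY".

June 30, 2016

3 months after September 30, 2015, on the same day of the month, is December 30, 2015.
Since December 30, 2015 is a Wednesday and not a holiday, the date is unchanged.
Add 6 months to December 30, 2015: June 30, 2016.
June 30, 2016 falls on a Thursday, which is a business day, so no adjustment is needed.
Final deadline: June 30, 2016.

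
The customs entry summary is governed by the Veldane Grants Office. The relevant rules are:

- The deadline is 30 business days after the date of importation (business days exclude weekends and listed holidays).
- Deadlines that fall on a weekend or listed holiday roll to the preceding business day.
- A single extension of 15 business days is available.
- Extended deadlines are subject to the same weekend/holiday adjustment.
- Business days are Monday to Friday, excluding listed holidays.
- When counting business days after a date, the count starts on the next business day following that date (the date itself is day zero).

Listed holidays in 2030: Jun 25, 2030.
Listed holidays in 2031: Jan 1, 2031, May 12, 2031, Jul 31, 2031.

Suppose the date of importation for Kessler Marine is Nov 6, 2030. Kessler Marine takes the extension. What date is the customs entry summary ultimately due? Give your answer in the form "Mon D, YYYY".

Jan 9, 2031

30 business days after Nov 6, 2030, excluding weekends and holidays, is Dec 18, 2030.
Dec 18, 2030 falls on a Wednesday, which is a business day, so no adjustment is needed.
The 15-business-day extension runs from Dec 18, 2030 to Jan 9, 2031.
Since Jan 9, 2031 is a Thursday and not a holiday, the date is unchanged.
The final due date is Jan 9, 2031.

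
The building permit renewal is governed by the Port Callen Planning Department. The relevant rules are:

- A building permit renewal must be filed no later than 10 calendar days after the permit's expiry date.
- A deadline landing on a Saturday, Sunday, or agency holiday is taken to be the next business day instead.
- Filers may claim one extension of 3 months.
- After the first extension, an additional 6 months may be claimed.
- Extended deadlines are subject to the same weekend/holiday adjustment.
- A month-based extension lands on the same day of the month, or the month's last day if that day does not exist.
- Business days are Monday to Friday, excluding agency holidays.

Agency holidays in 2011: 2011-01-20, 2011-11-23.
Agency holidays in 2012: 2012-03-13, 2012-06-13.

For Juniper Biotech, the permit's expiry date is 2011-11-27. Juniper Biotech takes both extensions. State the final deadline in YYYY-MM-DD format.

10 calendar days after 2011-11-27 is 2011-12-07.
2011-12-07 (Wednesday) is already a business day.
Add 3 months to 2011-12-07: 2012-03-07.
2012-03-07 falls on a Wednesday, which is a business day, so no adjustment is needed.
The 6 months extension carries 2012-03-07 to 2012-09-07.
2012-09-07 (Friday) is already a business day.
So the filing is due 2012-09-07.

2012-09-07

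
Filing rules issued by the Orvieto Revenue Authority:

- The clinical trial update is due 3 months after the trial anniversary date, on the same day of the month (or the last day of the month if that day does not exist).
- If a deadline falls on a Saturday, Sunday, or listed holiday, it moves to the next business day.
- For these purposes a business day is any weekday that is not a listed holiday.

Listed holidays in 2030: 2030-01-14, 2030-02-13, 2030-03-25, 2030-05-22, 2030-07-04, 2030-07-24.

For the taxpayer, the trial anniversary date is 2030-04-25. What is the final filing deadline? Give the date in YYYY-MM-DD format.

2030-07-25

Moving 3 months forward from 2030-04-25 on the corresponding day gives 2030-07-25.
2030-07-25 falls on a Thursday, which is a business day, so no adjustment is needed.
Final deadline: 2030-07-25.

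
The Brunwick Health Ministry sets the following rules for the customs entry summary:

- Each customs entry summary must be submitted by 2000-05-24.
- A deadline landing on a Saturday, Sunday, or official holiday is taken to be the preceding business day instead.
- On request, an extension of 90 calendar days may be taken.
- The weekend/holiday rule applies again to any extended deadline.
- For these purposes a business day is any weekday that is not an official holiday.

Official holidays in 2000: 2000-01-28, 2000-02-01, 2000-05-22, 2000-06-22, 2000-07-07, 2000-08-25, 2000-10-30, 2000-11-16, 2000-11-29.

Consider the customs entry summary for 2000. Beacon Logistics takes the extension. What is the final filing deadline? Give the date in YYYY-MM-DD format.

The statutory due date is 2000-05-24.
2000-05-24 falls on a Wednesday, which is a business day, so no adjustment is needed.
The 90-calendar-day extension moves the deadline from 2000-05-24 to 2000-08-22.
2000-08-22 (Tuesday) is already a business day.
So the filing is due 2000-08-22.

2000-08-22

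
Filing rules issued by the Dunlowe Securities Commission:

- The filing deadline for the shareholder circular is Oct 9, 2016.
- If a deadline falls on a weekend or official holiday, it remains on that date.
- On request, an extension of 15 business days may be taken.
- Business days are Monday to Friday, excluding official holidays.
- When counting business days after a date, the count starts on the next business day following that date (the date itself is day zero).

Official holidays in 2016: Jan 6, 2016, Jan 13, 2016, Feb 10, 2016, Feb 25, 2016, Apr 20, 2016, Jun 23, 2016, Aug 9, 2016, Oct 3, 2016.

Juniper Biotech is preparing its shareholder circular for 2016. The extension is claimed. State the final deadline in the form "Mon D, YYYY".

The statutory due date is Oct 9, 2016.
No adjustment is made for weekends or holidays, so Oct 9, 2016 stands.
Counting 15 further business days from Oct 9, 2016 reaches Oct 28, 2016.
Oct 28, 2016 falls on a Friday. The rules make no weekend/holiday allowance, so it remains Oct 28, 2016.
So the filing is due Oct 28, 2016.

Oct 28, 2016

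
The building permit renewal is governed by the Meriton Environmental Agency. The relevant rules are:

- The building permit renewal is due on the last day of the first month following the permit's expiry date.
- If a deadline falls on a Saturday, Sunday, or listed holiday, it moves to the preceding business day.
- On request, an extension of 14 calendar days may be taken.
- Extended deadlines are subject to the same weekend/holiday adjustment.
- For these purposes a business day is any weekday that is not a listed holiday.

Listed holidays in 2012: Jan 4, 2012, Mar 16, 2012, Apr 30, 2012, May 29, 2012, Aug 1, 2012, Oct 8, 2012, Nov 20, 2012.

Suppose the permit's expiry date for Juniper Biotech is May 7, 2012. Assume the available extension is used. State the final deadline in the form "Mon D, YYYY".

The first month after May 7, 2012 is June 2012, whose last day is Jun 30, 2012.
Jun 30, 2012 falls on a Saturday. Rolling to the preceding business day gives Jun 29, 2012, a Friday.
With the 14-day extension, Jun 29, 2012 becomes Jul 13, 2012.
Jul 13, 2012 is a Friday and not a listed holiday, so it stands.
Deadline: Jul 13, 2012.

Jul 13, 2012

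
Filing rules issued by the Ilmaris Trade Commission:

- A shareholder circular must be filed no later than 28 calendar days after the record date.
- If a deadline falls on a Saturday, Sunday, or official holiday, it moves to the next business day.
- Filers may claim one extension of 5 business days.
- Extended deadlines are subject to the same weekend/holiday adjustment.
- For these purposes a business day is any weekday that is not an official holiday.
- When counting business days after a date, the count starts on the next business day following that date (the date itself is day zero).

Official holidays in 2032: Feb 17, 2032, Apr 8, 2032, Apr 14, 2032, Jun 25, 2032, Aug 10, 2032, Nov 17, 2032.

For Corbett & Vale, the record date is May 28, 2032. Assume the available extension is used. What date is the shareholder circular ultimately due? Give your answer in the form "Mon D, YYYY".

Jul 5, 2032

28 calendar days after May 28, 2032 is Jun 25, 2032.
Because Jun 25, 2032 is a listed holiday, the deadline becomes Jun 28, 2032 (Monday).
Counting 5 further business days from Jun 28, 2032 reaches Jul 5, 2032.
Jul 5, 2032 falls on a Monday, which is a business day, so no adjustment is needed.
Deadline: Jul 5, 2032.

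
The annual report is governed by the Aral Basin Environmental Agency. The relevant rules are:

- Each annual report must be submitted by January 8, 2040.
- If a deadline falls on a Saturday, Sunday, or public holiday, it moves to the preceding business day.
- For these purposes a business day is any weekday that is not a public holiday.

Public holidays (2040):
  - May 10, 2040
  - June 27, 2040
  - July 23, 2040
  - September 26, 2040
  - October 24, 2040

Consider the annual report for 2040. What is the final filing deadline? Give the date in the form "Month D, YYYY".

The stated deadline is January 8, 2040.
January 8, 2040 is a Sunday, so it moves to the preceding business day, January 6, 2040 (Friday).
Deadline: January 6, 2040.

January 6, 2040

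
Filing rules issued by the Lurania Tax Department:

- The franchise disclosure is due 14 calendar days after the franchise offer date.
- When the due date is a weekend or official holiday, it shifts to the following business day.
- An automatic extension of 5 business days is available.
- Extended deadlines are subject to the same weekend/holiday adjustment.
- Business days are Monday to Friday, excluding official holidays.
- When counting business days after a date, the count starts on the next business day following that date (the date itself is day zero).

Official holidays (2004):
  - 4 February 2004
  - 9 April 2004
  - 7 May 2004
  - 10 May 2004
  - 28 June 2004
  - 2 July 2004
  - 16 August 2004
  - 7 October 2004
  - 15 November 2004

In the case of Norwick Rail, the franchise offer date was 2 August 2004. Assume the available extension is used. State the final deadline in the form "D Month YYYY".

24 August 2004

Adding 14 calendar days to 2 August 2004 gives 16 August 2004.
Because 16 August 2004 is a listed holiday, the deadline becomes 17 August 2004 (Tuesday).
Counting 5 further business days from 17 August 2004 reaches 24 August 2004.
24 August 2004 (Tuesday) is already a business day.
The final due date is 24 August 2004.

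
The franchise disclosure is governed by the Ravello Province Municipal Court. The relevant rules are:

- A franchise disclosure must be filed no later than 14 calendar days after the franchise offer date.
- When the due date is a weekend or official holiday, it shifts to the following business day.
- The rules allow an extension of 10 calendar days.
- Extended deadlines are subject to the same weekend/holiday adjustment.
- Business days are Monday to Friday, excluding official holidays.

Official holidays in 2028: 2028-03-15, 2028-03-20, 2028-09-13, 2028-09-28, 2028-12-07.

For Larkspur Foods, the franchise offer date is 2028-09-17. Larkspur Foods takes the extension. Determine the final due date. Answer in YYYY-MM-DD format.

Adding 14 calendar days to 2028-09-17 gives 2028-10-01.
2028-10-01 is a Sunday, so it moves to the next business day, 2028-10-02 (Monday).
With the 10-day extension, 2028-10-02 becomes 2028-10-12.
Since 2028-10-12 is a Thursday and not a holiday, the date is unchanged.
So the filing is due 2028-10-12.

2028-10-12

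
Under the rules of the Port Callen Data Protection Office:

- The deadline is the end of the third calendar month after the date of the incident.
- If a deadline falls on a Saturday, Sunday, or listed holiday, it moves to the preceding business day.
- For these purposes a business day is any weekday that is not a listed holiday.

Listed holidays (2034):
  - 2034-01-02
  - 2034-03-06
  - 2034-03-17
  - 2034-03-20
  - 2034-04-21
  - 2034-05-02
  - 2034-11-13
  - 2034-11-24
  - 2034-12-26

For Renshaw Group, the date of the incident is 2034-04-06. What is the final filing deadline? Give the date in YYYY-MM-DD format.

2034-07-31

The third month after 2034-04-06 is July 2034, whose last day is 2034-07-31.
Since 2034-07-31 is a Monday and not a holiday, the date is unchanged.
Final deadline: 2034-07-31.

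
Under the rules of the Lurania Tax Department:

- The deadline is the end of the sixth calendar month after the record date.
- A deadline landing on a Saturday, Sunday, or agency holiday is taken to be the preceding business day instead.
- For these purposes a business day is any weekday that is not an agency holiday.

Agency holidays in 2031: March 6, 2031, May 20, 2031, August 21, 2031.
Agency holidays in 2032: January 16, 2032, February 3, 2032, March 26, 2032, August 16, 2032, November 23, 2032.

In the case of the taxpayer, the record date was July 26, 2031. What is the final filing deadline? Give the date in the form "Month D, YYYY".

January 30, 2032

The sixth month after July 26, 2031 is January 2032, whose last day is January 31, 2032.
Because January 31, 2032 is a Saturday, the deadline becomes January 30, 2032 (Friday).
Final deadline: January 30, 2032.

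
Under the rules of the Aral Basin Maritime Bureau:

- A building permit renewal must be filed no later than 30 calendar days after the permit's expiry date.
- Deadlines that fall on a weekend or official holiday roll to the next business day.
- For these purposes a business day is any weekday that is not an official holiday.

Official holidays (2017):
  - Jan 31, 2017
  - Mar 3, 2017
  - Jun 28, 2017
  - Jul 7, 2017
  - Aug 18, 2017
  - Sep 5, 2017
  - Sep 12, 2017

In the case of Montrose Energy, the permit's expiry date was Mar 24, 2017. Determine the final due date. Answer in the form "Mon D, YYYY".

Apr 24, 2017

30 calendar days after Mar 24, 2017 is Apr 23, 2017.
Apr 23, 2017 is a Sunday, so it moves to the next business day, Apr 24, 2017 (Monday).
The final due date is Apr 24, 2017.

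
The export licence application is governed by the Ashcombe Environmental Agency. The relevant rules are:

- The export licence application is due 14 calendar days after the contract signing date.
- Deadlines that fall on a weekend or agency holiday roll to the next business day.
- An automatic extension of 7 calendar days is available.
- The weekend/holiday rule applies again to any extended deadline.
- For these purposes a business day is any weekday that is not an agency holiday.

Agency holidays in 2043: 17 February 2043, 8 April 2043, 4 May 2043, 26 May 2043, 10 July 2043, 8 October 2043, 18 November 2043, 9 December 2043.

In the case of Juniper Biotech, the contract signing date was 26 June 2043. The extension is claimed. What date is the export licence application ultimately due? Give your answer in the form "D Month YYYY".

From 26 June 2043, 14 calendar days later is 10 July 2043.
10 July 2043 is a listed holiday; the next business day is 13 July 2043 (Monday).
With the 7-day extension, 13 July 2043 becomes 20 July 2043.
Since 20 July 2043 is a Monday and not a holiday, the date is unchanged.
Final deadline: 20 July 2043.

20 July 2043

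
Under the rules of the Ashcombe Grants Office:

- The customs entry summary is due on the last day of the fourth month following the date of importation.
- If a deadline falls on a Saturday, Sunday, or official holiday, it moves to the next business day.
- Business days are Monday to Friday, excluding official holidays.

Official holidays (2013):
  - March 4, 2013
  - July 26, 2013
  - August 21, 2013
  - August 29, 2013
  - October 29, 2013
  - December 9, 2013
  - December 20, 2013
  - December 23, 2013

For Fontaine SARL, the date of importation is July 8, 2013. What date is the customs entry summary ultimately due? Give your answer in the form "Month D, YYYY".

December 2, 2013

4 months after July 8, 2013 is November 2013; that month ends on November 30, 2013.
Because November 30, 2013 is a Saturday, the deadline becomes December 2, 2013 (Monday).
The final due date is December 2, 2013.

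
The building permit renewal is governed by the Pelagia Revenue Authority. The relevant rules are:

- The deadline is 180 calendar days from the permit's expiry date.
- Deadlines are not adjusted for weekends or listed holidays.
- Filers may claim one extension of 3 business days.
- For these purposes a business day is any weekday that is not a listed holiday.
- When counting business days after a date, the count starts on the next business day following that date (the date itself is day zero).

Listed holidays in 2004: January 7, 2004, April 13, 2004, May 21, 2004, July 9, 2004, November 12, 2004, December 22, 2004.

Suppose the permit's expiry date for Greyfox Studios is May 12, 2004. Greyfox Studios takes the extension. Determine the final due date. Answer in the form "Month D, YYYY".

From May 12, 2004, 180 calendar days later is November 8, 2004.
November 8, 2004 falls on a Monday. The rules make no weekend/holiday allowance, so it remains November 8, 2004.
The 3-business-day extension runs from November 8, 2004 to November 11, 2004.
No adjustment is made for weekends or holidays, so November 11, 2004 stands.
So the filing is due November 11, 2004.

November 11, 2004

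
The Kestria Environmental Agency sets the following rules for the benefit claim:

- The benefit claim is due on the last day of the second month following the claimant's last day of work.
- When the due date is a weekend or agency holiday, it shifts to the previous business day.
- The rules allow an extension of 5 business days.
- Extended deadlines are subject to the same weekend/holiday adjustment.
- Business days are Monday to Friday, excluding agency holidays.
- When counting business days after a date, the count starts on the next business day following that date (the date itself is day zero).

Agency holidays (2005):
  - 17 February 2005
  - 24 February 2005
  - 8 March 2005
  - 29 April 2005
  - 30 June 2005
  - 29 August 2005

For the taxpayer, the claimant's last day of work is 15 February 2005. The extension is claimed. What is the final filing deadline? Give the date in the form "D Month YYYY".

2 months after 15 February 2005 falls in April 2005; the last day of that month is 30 April 2005.
30 April 2005 is a Saturday, so it moves to the preceding business day, 28 April 2005 (Thursday).
Applying the 5-business-day extension: 5 business days after 28 April 2005 is 6 May 2005.
6 May 2005 falls on a Friday, which is a business day, so no adjustment is needed.
The final due date is 6 May 2005.

6 May 2005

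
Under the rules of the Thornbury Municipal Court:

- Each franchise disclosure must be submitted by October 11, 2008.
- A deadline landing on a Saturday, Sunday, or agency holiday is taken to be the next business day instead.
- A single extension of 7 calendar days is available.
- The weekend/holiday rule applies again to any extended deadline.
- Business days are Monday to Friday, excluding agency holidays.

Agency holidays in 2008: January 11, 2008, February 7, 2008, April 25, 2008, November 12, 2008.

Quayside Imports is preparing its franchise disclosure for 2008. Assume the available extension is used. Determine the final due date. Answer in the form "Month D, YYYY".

October 20, 2008

The stated deadline is October 11, 2008.
October 11, 2008 is a Saturday; the next business day is October 13, 2008 (Monday).
Applying the 7-calendar-day extension: October 13, 2008 + 7 days = October 20, 2008.
October 20, 2008 (Monday) is already a business day.
So the filing is due October 20, 2008.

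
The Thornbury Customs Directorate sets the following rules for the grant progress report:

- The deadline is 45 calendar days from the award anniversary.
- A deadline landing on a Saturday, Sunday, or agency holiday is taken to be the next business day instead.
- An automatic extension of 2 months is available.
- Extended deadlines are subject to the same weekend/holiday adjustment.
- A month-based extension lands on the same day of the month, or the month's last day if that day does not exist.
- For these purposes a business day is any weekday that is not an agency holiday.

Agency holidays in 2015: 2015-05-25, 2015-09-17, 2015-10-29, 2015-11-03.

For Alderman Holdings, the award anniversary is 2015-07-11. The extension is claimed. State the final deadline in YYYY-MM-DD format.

45 calendar days after 2015-07-11 is 2015-08-25.
2015-08-25 (Tuesday) is already a business day.
The 2 months extension carries 2015-08-25 to 2015-10-25.
2015-10-25 is a Sunday; the next business day is 2015-10-26 (Monday).
Final deadline: 2015-10-26.

2015-10-26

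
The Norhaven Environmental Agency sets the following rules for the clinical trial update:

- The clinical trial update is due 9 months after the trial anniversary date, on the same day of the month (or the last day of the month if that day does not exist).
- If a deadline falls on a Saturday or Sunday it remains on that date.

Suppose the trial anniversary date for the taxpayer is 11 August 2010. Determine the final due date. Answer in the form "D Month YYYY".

11 May 2011

9 months from 11 August 2010 is 11 May 2011.
No adjustment is made for weekends or holidays, so 11 May 2011 stands.
The final due date is 11 May 2011.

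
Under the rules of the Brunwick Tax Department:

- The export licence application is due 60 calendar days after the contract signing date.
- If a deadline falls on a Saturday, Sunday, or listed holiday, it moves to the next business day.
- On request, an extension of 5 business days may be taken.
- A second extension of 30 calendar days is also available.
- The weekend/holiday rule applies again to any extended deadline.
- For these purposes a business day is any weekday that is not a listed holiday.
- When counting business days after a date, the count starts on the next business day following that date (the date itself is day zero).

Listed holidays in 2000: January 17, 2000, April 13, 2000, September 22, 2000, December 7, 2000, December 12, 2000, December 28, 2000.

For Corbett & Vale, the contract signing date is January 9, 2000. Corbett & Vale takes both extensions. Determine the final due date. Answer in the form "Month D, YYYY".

Trigger date January 9, 2000 + 60 calendar days = March 9, 2000.
March 9, 2000 (Thursday) is already a business day.
The 5-business-day extension runs from March 9, 2000 to March 16, 2000.
March 16, 2000 is a Thursday and not a listed holiday, so it stands.
Applying the 30-calendar-day extension: March 16, 2000 + 30 days = April 15, 2000.
April 15, 2000 is a Saturday, so it moves to the next business day, April 17, 2000 (Monday).
Final deadline: April 17, 2000.

April 17, 2000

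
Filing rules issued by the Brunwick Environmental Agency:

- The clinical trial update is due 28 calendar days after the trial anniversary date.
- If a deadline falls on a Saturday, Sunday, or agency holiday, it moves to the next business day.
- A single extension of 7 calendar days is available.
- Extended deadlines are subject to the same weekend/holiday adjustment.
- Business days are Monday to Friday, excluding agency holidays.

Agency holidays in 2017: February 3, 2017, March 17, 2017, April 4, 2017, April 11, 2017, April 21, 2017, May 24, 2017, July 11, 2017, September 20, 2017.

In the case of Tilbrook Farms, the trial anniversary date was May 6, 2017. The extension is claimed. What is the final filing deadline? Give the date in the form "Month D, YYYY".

28 calendar days after May 6, 2017 is June 3, 2017.
June 3, 2017 falls on a Saturday. Rolling to the next business day gives June 5, 2017, a Monday.
With the 7-day extension, June 5, 2017 becomes June 12, 2017.
June 12, 2017 (Monday) is already a business day.
So the filing is due June 12, 2017.

June 12, 2017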